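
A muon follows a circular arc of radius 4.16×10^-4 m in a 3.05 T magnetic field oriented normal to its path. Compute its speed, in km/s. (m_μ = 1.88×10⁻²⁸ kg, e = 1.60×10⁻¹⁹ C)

From qvB = mv²/r, v = qBr/m.
v = (1×1.60×10^-19)(3.05)(4.16×10^-4) / (1.88×10^-28) = 1.08×10^6 m/s.

v ≈ 1080 km/s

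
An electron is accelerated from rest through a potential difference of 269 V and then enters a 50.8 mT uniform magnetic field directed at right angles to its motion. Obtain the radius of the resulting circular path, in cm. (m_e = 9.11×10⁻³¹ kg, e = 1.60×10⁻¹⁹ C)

The kinetic energy gained is K = qV = (1×1.60×10^-19)(269) = 4.30×10^-17 J.
v = √(2K/m) = 9.72×10^6 m/s.
r = mv/(qB) = (9.11×10^-31)(9.72×10^6) / [(1×1.60×10^-19)(0.0508)] = 1.09×10^-3 m.

r ≈ 0.109 cm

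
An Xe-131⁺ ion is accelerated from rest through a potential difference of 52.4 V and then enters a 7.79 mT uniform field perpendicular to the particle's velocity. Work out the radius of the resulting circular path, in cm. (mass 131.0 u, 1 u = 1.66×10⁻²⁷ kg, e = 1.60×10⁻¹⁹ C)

r ≈ 153 cm

The kinetic energy gained is K = qV = (1×1.60×10^-19)(52.4) = 8.38×10^-18 J.
v = √(2K/m) = 8780 m/s.
r = mv/(qB) = (2.17×10^-25)(8780) / [(1×1.60×10^-19)(7.79×10^-3)] = 1.53 m.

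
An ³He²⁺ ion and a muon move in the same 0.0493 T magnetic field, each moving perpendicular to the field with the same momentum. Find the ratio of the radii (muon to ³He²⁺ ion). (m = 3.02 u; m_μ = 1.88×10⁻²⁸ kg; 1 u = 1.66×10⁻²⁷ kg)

ratio ≈ 2.00

r = p/(qB) ⇒ at equal p, r ∝ 1/q.
r_{muon}/r_{³He²⁺ ion} = 2.00.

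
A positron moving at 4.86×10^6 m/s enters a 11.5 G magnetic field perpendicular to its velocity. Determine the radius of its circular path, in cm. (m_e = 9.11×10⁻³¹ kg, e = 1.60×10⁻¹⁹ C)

The magnetic force provides the centripetal force: qvB = mv²/r, so r = mv/(qB).
r = (9.11×10^-31 kg)(4.86×10^6 m/s) / [(1×1.60×10^-19 C)(1.15×10^-3 T)] = 0.0241 m.

r ≈ 2.41 cm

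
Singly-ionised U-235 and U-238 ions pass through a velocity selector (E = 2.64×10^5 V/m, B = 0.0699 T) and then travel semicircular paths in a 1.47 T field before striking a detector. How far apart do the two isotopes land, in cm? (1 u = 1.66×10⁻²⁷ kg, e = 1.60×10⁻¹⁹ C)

Δd ≈ 16.0 cm

Both emerge at v = E/B₁ = 3.78×10^6 m/s.
r = mv/(qB₂), so r₁ = 6.2642 m and r₂ = 6.3442 m, giving Δr = 0.0800 m.
After a semicircle each ion lands a diameter 2r from the entry slit, so the separation is 2Δr = 0.160 m.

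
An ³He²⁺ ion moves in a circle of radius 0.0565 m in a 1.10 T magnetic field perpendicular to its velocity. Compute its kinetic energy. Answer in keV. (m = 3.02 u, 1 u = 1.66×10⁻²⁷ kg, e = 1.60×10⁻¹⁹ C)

K ≈ 247 keV

v = qBr/m = (2×1.60×10^-19)(1.10)(0.0565) / (5.01×10^-27) = 3.97×10^6 m/s.
K = ½mv² = 0.5·(5.01×10^-27)·(3.97×10^6)² = 3.94×10^-14 J = 247 keV.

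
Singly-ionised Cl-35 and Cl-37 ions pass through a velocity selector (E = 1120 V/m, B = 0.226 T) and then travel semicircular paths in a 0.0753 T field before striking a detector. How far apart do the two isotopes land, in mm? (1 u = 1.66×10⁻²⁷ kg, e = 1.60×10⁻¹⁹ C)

Both emerge at v = E/B₁ = 4960 m/s.
r = mv/(qB₂), so r₁ = 0.02390 m and r₂ = 0.02526 m, giving Δr = 1.37×10^-3 m.
After a semicircle each ion lands a diameter 2r from the entry slit, so the separation is 2Δr = 2.73×10^-3 m.

Δd ≈ 2.73 mm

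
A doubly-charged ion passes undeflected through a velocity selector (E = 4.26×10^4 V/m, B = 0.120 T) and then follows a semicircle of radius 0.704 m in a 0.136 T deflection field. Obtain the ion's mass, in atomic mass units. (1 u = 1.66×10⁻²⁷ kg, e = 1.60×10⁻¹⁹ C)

m ≈ 52.0 u

v = E/B₁ = 3.55×10^5 m/s.
From r = mv/(qB₂), m = qB₂r/v = (2×1.60×10^-19)(0.136)(0.704) / (3.55×10^5) = 8.63×10^-26 kg.
In atomic mass units: m = 8.63×10^-26 / 1.66×10^-27 = 52.0 u.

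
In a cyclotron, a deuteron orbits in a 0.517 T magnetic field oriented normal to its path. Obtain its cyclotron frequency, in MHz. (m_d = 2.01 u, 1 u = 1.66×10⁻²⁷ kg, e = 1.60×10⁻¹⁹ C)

f = qB/(2πm) = (1×1.60×10^-19)(0.517) / [2π(3.34×10^-27)] = 3.95×10^6 Hz.

f ≈ 3.95 MHz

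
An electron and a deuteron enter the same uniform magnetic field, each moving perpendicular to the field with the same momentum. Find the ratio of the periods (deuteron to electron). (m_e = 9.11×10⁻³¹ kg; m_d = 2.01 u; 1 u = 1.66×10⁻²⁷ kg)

ratio ≈ 3660

T = 2πm/(qB) is independent of speed, so T₂/T₁ = (m₂/q₂)/(m₁/q₁).
T_{deuteron}/T_{electron} = (3.34×10^-27/1e) / (9.11×10^-31/1e) = 3660.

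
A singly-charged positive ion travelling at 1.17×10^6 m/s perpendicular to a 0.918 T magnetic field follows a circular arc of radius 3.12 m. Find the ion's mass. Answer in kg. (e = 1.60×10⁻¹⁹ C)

m ≈ 3.92×10^-25 kg

qvB = mv²/r ⇒ m = qBr/v.
m = (1×1.60×10^-19)(0.918)(3.12) / (1.17×10^6) = 3.92×10^-25 kg.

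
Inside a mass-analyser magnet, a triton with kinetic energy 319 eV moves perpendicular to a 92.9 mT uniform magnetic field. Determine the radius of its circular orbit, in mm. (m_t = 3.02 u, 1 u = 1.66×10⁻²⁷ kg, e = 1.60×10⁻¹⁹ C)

r ≈ 48.1 mm

Convert the energy: K = 319 eV = 5.10×10^-17 J.
v = √(2K/m) = √(2·5.10×10^-17/5.01×10^-27) = 1.43×10^5 m/s.
r = mv/(qB) = (5.01×10^-27)(1.43×10^5) / [(1×1.60×10^-19)(0.0929)] = 0.0481 m.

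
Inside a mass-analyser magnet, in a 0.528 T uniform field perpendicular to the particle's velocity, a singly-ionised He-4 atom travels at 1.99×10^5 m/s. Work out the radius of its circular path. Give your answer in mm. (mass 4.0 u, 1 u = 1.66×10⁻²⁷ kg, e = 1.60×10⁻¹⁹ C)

The magnetic force provides the centripetal force: qvB = mv²/r, so r = mv/(qB).
r = (6.64×10^-27 kg)(1.99×10^5 m/s) / [(1×1.60×10^-19 C)(0.528 T)] = 0.0156 m.

r ≈ 15.6 mm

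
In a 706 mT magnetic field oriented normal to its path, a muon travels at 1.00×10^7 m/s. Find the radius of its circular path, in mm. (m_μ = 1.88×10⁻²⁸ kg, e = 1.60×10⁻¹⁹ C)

The magnetic force provides the centripetal force: qvB = mv²/r, so r = mv/(qB).
r = (1.88×10^-28 kg)(1.00×10^7 m/s) / [(1×1.60×10^-19 C)(0.706 T)] = 0.0166 m.

r ≈ 16.6 mm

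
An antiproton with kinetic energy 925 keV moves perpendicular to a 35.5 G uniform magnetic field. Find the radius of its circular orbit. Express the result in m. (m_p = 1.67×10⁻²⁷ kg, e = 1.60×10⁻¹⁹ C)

Convert the energy: K = 925 keV = 1.48×10^-13 J.
v = √(2K/m) = √(2·1.48×10^-13/1.67×10^-27) = 1.33×10^7 m/s.
r = mv/(qB) = (1.67×10^-27)(1.33×10^7) / [(1×1.60×10^-19)(3.55×10^-3)] = 39.1 m.

r ≈ 39.1 m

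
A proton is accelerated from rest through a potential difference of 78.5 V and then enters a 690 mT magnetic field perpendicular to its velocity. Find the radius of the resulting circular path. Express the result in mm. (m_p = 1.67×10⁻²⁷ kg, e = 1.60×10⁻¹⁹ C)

r ≈ 1.86 mm

The kinetic energy gained is K = qV = (1×1.60×10^-19)(78.5) = 1.26×10^-17 J.
v = √(2K/m) = 1.23×10^5 m/s.
r = mv/(qB) = (1.67×10^-27)(1.23×10^5) / [(1×1.60×10^-19)(0.690)] = 1.86×10^-3 m.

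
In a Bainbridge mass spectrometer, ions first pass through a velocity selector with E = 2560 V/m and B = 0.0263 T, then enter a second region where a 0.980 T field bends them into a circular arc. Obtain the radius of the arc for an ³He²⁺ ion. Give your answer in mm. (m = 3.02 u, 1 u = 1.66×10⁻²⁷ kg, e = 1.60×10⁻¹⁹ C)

The selector passes v = E/B = 2560/0.0263 = 9.73×10^4 m/s.
In the deflection region, r = mv/(qB₂) = (5.01×10^-27)(9.73×10^4) / [(2×1.60×10^-19)(0.980)] = 1.56×10^-3 m.

r ≈ 1.56 mm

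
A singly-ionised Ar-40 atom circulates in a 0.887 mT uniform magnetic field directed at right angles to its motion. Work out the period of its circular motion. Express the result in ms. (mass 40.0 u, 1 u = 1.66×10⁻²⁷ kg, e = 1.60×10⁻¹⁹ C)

The cyclotron period is independent of speed: T = 2πm/(qB).
T = 2π(6.64×10^-26) / [(1×1.60×10^-19)(8.87×10^-4)] = 2.94×10^-3 s.

T ≈ 2.94 ms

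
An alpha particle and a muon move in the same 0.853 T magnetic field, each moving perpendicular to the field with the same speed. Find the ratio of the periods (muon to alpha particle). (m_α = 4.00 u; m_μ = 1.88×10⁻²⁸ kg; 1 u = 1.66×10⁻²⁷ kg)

T = 2πm/(qB) is independent of speed, so T₂/T₁ = (m₂/q₂)/(m₁/q₁).
T_{muon}/T_{alpha particle} = (1.88×10^-28/1e) / (6.64×10^-27/2e) = 0.0566.

ratio ≈ 0.0566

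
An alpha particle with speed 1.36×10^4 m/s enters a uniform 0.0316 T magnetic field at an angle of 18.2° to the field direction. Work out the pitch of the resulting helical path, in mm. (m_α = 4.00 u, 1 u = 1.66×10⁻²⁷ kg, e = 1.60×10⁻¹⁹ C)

pitch ≈ 53.3 mm

The velocity component along B is v∥ = v cos18.2° = 1.29×10^4 m/s.
The cyclotron period T = 2πm/(qB) = 4.13×10^-6 s is set by m, q, B alone.
Pitch = v∥·T = (1.29×10^4)(4.13×10^-6) = 0.0533 m.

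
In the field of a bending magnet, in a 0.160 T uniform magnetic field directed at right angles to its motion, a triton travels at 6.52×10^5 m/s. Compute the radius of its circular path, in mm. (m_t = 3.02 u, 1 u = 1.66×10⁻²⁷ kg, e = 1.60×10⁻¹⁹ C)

r ≈ 128 mm

The magnetic force provides the centripetal force: qvB = mv²/r, so r = mv/(qB).
r = (5.01×10^-27 kg)(6.52×10^5 m/s) / [(1×1.60×10^-19 C)(0.160 T)] = 0.128 m.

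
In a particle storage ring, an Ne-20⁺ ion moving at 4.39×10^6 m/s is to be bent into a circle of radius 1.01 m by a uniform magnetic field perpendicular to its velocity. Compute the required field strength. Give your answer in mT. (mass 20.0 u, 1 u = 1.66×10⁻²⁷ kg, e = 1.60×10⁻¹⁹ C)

qvB = mv²/r gives B = mv/(qr).
B = (3.32×10^-26)(4.39×10^6) / [(1×1.60×10^-19)(1.01)] = 0.902 T.

B ≈ 902 mT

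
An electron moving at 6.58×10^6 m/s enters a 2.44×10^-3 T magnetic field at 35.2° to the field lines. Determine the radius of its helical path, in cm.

r ≈ 0.885 cm

Only the perpendicular component v⊥ = v sin35.2° = 3.79×10^6 m/s is bent by the field.
r = m v⊥ /(qB) = (9.11×10^-31)(3.79×10^6) / [(1×1.60×10^-19)(2.44×10^-3)] = 8.85×10^-3 m.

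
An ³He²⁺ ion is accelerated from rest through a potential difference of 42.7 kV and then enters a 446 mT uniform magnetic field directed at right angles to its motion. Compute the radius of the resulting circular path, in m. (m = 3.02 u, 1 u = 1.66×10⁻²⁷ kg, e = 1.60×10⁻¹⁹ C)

r ≈ 0.0820 m

The kinetic energy gained is K = qV = (2×1.60×10^-19)(4.27×10^4) = 1.37×10^-14 J.
v = √(2K/m) = 2.33×10^6 m/s.
r = mv/(qB) = (5.01×10^-27)(2.33×10^6) / [(2×1.60×10^-19)(0.446)] = 0.0820 m.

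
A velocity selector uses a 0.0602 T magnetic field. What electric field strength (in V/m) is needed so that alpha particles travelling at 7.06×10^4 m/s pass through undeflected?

E ≈ 4250 V/m

qE = qvB ⇒ E = vB = (7.06×10^4)(0.0602) = 4250 V/m.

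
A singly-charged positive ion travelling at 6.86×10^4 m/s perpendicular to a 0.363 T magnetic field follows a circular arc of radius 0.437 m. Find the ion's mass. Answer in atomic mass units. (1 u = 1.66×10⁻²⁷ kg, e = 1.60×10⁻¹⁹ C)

m ≈ 223 u

qvB = mv²/r ⇒ m = qBr/v.
m = (1×1.60×10^-19)(0.363)(0.437) / (6.86×10^4) = 3.70×10^-25 kg = 223 u.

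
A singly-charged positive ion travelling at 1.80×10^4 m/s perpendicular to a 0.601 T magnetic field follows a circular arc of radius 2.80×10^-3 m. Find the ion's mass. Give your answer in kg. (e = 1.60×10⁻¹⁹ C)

qvB = mv²/r ⇒ m = qBr/v.
m = (1×1.60×10^-19)(0.601)(2.80×10^-3) / (1.80×10^4) = 1.50×10^-26 kg.

m ≈ 1.50×10^-26 kg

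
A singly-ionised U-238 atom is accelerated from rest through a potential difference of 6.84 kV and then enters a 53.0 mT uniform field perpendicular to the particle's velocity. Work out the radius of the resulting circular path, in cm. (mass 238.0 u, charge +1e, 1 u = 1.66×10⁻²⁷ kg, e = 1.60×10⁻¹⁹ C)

r ≈ 347 cm

The kinetic energy gained is K = qV = (1×1.60×10^-19)(6840) = 1.09×10^-15 J.
v = √(2K/m) = 7.44×10^4 m/s.
r = mv/(qB) = (3.95×10^-25)(7.44×10^4) / [(1×1.60×10^-19)(0.0530)] = 3.47 m.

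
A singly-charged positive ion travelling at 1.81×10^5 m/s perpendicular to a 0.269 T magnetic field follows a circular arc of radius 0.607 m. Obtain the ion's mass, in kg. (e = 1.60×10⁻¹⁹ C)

m ≈ 1.44×10^-25 kg

qvB = mv²/r ⇒ m = qBr/v.
m = (1×1.60×10^-19)(0.269)(0.607) / (1.81×10^5) = 1.44×10^-25 kg.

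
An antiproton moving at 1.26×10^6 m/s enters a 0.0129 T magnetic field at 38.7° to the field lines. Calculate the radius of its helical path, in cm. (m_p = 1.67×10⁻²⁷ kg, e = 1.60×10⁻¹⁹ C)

Only the perpendicular component v⊥ = v sin38.7° = 7.88×10^5 m/s is bent by the field.
r = m v⊥ /(qB) = (1.67×10^-27)(7.88×10^5) / [(1×1.60×10^-19)(0.0129)] = 0.637 m.

r ≈ 63.7 cm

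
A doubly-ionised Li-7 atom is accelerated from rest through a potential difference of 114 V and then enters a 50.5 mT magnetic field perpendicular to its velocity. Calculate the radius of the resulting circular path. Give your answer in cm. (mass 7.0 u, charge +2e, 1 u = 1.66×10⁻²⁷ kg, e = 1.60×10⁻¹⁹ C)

r ≈ 5.70 cm

The kinetic energy gained is K = qV = (2×1.60×10^-19)(114) = 3.65×10^-17 J.
v = √(2K/m) = 7.92×10^4 m/s.
r = mv/(qB) = (1.16×10^-26)(7.92×10^4) / [(2×1.60×10^-19)(0.0505)] = 0.0570 m.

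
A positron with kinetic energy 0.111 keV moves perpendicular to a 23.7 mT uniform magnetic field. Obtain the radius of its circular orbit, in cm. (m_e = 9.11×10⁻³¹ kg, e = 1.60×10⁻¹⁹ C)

r ≈ 0.150 cm

Convert the energy: K = 0.111 keV = 1.78×10^-17 J.
v = √(2K/m) = √(2·1.78×10^-17/9.11×10^-31) = 6.24×10^6 m/s.
r = mv/(qB) = (9.11×10^-31)(6.24×10^6) / [(1×1.60×10^-19)(0.0237)] = 1.50×10^-3 m.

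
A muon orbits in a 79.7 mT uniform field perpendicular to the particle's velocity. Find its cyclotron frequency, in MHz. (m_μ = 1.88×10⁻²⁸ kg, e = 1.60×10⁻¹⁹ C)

f ≈ 10.8 MHz

f = qB/(2πm) = (1×1.60×10^-19)(0.0797) / [2π(1.88×10^-28)] = 1.08×10^7 Hz.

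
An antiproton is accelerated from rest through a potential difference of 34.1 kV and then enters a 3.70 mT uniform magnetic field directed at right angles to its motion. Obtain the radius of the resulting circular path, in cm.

The kinetic energy gained is K = qV = (1×1.60×10^-19)(3.41×10^4) = 5.46×10^-15 J.
v = √(2K/m) = 2.56×10^6 m/s.
r = mv/(qB) = (1.67×10^-27)(2.56×10^6) / [(1×1.60×10^-19)(3.70×10^-3)] = 7.21 m.

r ≈ 721 cm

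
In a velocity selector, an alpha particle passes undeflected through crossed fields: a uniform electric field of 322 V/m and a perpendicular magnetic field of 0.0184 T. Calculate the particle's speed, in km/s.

For zero net force, qE = qvB, so v = E/B.
v = (322) / (0.0184) = 1.75×10^4 m/s.

v ≈ 17.5 km/s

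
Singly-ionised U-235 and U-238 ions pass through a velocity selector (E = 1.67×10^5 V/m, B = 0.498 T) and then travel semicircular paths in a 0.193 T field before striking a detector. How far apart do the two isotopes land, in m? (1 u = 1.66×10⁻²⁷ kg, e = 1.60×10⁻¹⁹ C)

Both emerge at v = E/B₁ = 3.35×10^5 m/s.
r = mv/(qB₂), so r₁ = 4.2363 m and r₂ = 4.2904 m, giving Δr = 0.0541 m.
After a semicircle each ion lands a diameter 2r from the entry slit, so the separation is 2Δr = 0.108 m.

Δd ≈ 0.108 m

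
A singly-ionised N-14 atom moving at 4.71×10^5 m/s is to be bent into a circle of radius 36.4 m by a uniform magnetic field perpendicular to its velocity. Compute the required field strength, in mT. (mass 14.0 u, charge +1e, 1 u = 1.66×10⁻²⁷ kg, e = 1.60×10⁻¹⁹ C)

qvB = mv²/r gives B = mv/(qr).
B = (2.32×10^-26)(4.71×10^5) / [(1×1.60×10^-19)(36.4)] = 1.88×10^-3 T.

B ≈ 1.88 mT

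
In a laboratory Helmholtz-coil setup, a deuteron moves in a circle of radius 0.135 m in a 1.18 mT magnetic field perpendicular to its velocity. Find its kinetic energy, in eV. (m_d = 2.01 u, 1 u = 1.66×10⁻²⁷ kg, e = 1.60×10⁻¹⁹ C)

K ≈ 0.608 eV

v = qBr/m = (1×1.60×10^-19)(1.18×10^-3)(0.135) / (3.34×10^-27) = 7640 m/s.
K = ½mv² = 0.5·(3.34×10^-27)·(7640)² = 9.74×10^-20 J = 0.608 eV.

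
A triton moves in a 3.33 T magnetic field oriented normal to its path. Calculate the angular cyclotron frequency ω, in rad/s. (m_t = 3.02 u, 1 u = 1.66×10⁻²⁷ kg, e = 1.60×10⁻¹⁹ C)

ω = qB/m = (1×1.60×10^-19)(3.33) / (5.01×10^-27) = 1.06×10^8 rad/s.

ω ≈ 1.06×10^8 rad/s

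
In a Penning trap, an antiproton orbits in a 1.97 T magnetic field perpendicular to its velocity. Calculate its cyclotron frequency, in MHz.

f = qB/(2πm) = (1×1.60×10^-19)(1.97) / [2π(1.67×10^-27)] = 3.00×10^7 Hz.

f ≈ 30.0 MHz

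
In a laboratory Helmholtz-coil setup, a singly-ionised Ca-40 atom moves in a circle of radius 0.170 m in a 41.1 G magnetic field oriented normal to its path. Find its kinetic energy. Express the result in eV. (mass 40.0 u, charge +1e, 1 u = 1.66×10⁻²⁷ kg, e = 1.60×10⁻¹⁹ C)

v = qBr/m = (1×1.60×10^-19)(4.11×10^-3)(0.170) / (6.64×10^-26) = 1680 m/s.
K = ½mv² = 0.5·(6.64×10^-26)·(1680)² = 9.41×10^-20 J = 0.588 eV.

K ≈ 0.588 eV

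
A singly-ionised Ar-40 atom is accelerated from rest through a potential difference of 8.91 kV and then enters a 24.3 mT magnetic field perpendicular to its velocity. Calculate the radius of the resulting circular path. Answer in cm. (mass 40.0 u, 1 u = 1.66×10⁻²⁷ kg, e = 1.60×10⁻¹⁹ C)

r ≈ 354 cm

The kinetic energy gained is K = qV = (1×1.60×10^-19)(8910) = 1.43×10^-15 J.
v = √(2K/m) = 2.07×10^5 m/s.
r = mv/(qB) = (6.64×10^-26)(2.07×10^5) / [(1×1.60×10^-19)(0.0243)] = 3.54 m.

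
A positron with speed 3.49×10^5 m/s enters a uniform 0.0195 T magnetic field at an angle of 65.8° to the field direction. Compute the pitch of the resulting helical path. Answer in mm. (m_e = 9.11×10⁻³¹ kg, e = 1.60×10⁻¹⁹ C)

The velocity component along B is v∥ = v cos65.8° = 1.43×10^5 m/s.
The cyclotron period T = 2πm/(qB) = 1.83×10^-9 s is set by m, q, B alone.
Pitch = v∥·T = (1.43×10^5)(1.83×10^-9) = 2.62×10^-4 m.

pitch ≈ 0.262 mm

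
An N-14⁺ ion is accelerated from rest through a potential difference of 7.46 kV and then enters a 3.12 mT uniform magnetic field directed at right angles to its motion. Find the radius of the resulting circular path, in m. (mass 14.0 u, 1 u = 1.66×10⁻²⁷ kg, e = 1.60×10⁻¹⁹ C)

The kinetic energy gained is K = qV = (1×1.60×10^-19)(7460) = 1.19×10^-15 J.
v = √(2K/m) = 3.20×10^5 m/s.
r = mv/(qB) = (2.32×10^-26)(3.20×10^5) / [(1×1.60×10^-19)(3.12×10^-3)] = 14.9 m.

r ≈ 14.9 m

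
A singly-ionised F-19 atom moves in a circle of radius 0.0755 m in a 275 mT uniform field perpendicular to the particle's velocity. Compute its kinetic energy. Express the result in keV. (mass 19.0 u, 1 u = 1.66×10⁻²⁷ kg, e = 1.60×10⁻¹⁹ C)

K ≈ 1.09 keV

v = qBr/m = (1×1.60×10^-19)(0.275)(0.0755) / (3.15×10^-26) = 1.05×10^5 m/s.
K = ½mv² = 0.5·(3.15×10^-26)·(1.05×10^5)² = 1.75×10^-16 J = 1.09 keV.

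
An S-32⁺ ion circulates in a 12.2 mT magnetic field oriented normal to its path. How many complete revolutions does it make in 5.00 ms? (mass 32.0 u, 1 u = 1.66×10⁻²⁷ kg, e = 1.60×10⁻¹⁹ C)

T = 2πm/(qB) = 2π(5.312×10^-26) / [(1×1.60×10^-19)(0.0122)] = 1.7099×10^-4 s.
N = t/T = 5.00×10^-3 / 1.7099×10^-4 ≈ 29.24, so 29 complete revolutions.

N = 29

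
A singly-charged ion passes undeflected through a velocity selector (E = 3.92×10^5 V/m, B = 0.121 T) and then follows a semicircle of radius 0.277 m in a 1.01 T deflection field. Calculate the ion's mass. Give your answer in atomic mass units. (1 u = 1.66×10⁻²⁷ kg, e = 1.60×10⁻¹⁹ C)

m ≈ 8.32 u

v = E/B₁ = 3.24×10^6 m/s.
From r = mv/(qB₂), m = qB₂r/v = (1×1.60×10^-19)(1.01)(0.277) / (3.24×10^6) = 1.38×10^-26 kg.
In atomic mass units: m = 1.38×10^-26 / 1.66×10^-27 = 8.32 u.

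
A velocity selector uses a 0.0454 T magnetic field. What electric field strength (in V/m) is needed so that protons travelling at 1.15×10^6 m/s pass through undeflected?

E ≈ 5.22×10^4 V/m

qE = qvB ⇒ E = vB = (1.15×10^6)(0.0454) = 5.22×10^4 V/m.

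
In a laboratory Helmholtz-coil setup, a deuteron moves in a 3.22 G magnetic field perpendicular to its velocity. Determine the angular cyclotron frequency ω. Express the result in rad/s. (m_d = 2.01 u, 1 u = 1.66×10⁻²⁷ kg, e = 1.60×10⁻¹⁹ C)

ω ≈ 1.54×10^4 rad/s

ω = qB/m = (1×1.60×10^-19)(3.22×10^-4) / (3.34×10^-27) = 1.54×10^4 rad/s.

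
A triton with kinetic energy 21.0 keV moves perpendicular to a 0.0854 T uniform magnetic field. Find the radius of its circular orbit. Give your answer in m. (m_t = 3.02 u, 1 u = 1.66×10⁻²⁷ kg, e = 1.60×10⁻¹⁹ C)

Convert the energy: K = 21.0 keV = 3.36×10^-15 J.
v = √(2K/m) = √(2·3.36×10^-15/5.01×10^-27) = 1.16×10^6 m/s.
r = mv/(qB) = (5.01×10^-27)(1.16×10^6) / [(1×1.60×10^-19)(0.0854)] = 0.425 m.

r ≈ 0.425 m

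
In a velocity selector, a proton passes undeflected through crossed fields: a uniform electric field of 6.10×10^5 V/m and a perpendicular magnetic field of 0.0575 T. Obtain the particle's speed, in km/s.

v ≈ 10600 km/s

For zero net force, qE = qvB, so v = E/B.
v = (6.10×10^5) / (0.0575) = 1.06×10^7 m/s.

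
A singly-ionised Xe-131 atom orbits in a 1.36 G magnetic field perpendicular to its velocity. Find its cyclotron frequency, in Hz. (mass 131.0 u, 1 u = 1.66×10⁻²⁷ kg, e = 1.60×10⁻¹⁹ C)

f = qB/(2πm) = (1×1.60×10^-19)(1.36×10^-4) / [2π(2.17×10^-25)] = 15.9 Hz.

f ≈ 15.9 Hz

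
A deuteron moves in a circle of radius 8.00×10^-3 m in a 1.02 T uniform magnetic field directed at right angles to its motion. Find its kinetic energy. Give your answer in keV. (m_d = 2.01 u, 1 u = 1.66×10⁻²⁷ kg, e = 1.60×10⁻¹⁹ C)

v = qBr/m = (1×1.60×10^-19)(1.02)(8.00×10^-3) / (3.34×10^-27) = 3.91×10^5 m/s.
K = ½mv² = 0.5·(3.34×10^-27)·(3.91×10^5)² = 2.55×10^-16 J = 1.60 keV.

K ≈ 1.60 keV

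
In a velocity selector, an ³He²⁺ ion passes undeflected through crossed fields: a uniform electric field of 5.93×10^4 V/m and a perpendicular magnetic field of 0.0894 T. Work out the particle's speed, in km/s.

For zero net force, qE = qvB, so v = E/B.
v = (5.93×10^4) / (0.0894) = 6.63×10^5 m/s.

v ≈ 663 km/s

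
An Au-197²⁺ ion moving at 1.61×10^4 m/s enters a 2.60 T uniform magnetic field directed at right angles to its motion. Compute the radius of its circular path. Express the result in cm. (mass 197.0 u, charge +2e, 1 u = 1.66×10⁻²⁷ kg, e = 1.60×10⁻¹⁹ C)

The magnetic force provides the centripetal force: qvB = mv²/r, so r = mv/(qB).
r = (3.27×10^-25 kg)(1.61×10^4 m/s) / [(2×1.60×10^-19 C)(2.60 T)] = 6.33×10^-3 m.

r ≈ 0.633 cm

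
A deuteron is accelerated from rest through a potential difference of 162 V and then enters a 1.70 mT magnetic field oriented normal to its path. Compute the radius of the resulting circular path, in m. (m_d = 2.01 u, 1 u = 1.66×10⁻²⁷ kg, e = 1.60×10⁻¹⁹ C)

The kinetic energy gained is K = qV = (1×1.60×10^-19)(162) = 2.59×10^-17 J.
v = √(2K/m) = 1.25×10^5 m/s.
r = mv/(qB) = (3.34×10^-27)(1.25×10^5) / [(1×1.60×10^-19)(1.70×10^-3)] = 1.53 m.

r ≈ 1.53 m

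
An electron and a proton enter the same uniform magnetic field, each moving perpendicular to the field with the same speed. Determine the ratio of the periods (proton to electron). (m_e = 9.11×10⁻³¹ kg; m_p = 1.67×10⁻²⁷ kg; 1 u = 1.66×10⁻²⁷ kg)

ratio ≈ 1830

T = 2πm/(qB) is independent of speed, so T₂/T₁ = (m₂/q₂)/(m₁/q₁).
T_{proton}/T_{electron} = (1.67×10^-27/1e) / (9.11×10^-31/1e) = 1830.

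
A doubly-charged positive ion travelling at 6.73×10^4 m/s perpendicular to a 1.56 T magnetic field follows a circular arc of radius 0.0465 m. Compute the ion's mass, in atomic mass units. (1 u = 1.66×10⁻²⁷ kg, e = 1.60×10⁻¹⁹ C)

qvB = mv²/r ⇒ m = qBr/v.
m = (2×1.60×10^-19)(1.56)(0.0465) / (6.73×10^4) = 3.45×10^-25 kg = 208 u.

m ≈ 208 u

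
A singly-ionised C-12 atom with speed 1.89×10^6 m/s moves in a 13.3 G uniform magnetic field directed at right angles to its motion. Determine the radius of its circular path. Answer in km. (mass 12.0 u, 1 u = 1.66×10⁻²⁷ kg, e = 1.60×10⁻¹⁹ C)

r ≈ 0.177 km

The magnetic force provides the centripetal force: qvB = mv²/r, so r = mv/(qB).
r = (1.99×10^-26 kg)(1.89×10^6 m/s) / [(1×1.60×10^-19 C)(1.33×10^-3 T)] = 177 m.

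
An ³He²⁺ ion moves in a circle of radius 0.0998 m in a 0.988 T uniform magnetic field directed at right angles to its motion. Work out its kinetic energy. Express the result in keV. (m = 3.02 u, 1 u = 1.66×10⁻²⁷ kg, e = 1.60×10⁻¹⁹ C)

K ≈ 621 keV

v = qBr/m = (2×1.60×10^-19)(0.988)(0.0998) / (5.01×10^-27) = 6.29×10^6 m/s.
K = ½mv² = 0.5·(5.01×10^-27)·(6.29×10^6)² = 9.93×10^-14 J = 621 keV.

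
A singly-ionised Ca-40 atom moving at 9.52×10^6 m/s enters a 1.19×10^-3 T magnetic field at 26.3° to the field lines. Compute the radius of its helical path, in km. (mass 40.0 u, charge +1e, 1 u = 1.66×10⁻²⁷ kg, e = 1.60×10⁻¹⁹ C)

r ≈ 1.47 km

Only the perpendicular component v⊥ = v sin26.3° = 4.22×10^6 m/s is bent by the field.
r = m v⊥ /(qB) = (6.64×10^-26)(4.22×10^6) / [(1×1.60×10^-19)(1.19×10^-3)] = 1470 m.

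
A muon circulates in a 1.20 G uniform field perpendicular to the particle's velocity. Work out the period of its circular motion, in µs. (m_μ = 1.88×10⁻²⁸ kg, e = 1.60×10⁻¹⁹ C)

The cyclotron period is independent of speed: T = 2πm/(qB).
T = 2π(1.88×10^-28) / [(1×1.60×10^-19)(1.20×10^-4)] = 6.15×10^-5 s.

T ≈ 61.5 µs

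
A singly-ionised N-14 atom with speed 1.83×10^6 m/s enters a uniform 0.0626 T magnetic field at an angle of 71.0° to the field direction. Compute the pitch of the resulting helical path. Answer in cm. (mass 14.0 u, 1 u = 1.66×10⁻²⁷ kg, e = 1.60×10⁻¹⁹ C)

pitch ≈ 869 cm

The velocity component along B is v∥ = v cos71.0° = 5.96×10^5 m/s.
The cyclotron period T = 2πm/(qB) = 1.46×10^-5 s is set by m, q, B alone.
Pitch = v∥·T = (5.96×10^5)(1.46×10^-5) = 8.69 m.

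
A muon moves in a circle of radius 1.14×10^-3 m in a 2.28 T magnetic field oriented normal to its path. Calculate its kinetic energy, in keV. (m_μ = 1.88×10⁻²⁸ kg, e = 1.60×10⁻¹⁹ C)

K ≈ 2.87 keV

v = qBr/m = (1×1.60×10^-19)(2.28)(1.14×10^-3) / (1.88×10^-28) = 2.21×10^6 m/s.
K = ½mv² = 0.5·(1.88×10^-28)·(2.21×10^6)² = 4.60×10^-16 J = 2.87 keV.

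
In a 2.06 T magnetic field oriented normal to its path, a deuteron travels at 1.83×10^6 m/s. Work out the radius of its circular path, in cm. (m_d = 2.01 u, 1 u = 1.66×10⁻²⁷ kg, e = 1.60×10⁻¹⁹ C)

The magnetic force provides the centripetal force: qvB = mv²/r, so r = mv/(qB).
r = (3.34×10^-27 kg)(1.83×10^6 m/s) / [(1×1.60×10^-19 C)(2.06 T)] = 0.0185 m.

r ≈ 1.85 cm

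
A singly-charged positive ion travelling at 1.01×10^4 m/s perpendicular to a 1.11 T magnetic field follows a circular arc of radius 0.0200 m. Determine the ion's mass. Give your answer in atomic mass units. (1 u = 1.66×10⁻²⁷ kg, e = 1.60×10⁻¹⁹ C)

qvB = mv²/r ⇒ m = qBr/v.
m = (1×1.60×10^-19)(1.11)(0.0200) / (1.01×10^4) = 3.52×10^-25 kg = 212 u.

m ≈ 212 u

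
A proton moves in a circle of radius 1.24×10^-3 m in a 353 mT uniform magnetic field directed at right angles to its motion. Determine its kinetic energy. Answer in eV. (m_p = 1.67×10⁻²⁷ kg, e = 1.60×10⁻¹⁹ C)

K ≈ 9.18 eV

v = qBr/m = (1×1.60×10^-19)(0.353)(1.24×10^-3) / (1.67×10^-27) = 4.19×10^4 m/s.
K = ½mv² = 0.5·(1.67×10^-27)·(4.19×10^4)² = 1.47×10^-18 J = 9.18 eV.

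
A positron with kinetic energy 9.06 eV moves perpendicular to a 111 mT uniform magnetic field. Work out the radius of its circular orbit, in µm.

r ≈ 91.5 µm

Convert the energy: K = 9.06 eV = 1.45×10^-18 J.
v = √(2K/m) = √(2·1.45×10^-18/9.11×10^-31) = 1.78×10^6 m/s.
r = mv/(qB) = (9.11×10^-31)(1.78×10^6) / [(1×1.60×10^-19)(0.111)] = 9.15×10^-5 m.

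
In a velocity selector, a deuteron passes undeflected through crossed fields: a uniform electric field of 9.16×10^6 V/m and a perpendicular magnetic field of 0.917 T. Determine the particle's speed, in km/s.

v ≈ 9990 km/s

For zero net force, qE = qvB, so v = E/B.
v = (9.16×10^6) / (0.917) = 9.99×10^6 m/s.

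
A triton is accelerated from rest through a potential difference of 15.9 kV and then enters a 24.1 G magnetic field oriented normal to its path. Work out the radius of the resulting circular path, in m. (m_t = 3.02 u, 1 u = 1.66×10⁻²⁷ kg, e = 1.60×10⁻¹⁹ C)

The kinetic energy gained is K = qV = (1×1.60×10^-19)(1.59×10^4) = 2.54×10^-15 J.
v = √(2K/m) = 1.01×10^6 m/s.
r = mv/(qB) = (5.01×10^-27)(1.01×10^6) / [(1×1.60×10^-19)(2.41×10^-3)] = 13.1 m.

r ≈ 13.1 m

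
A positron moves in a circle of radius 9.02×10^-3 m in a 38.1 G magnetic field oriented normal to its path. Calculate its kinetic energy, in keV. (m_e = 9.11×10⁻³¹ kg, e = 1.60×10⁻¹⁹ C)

K ≈ 0.104 keV

v = qBr/m = (1×1.60×10^-19)(3.81×10^-3)(9.02×10^-3) / (9.11×10^-31) = 6.04×10^6 m/s.
K = ½mv² = 0.5·(9.11×10^-31)·(6.04×10^6)² = 1.66×10^-17 J = 0.104 keV.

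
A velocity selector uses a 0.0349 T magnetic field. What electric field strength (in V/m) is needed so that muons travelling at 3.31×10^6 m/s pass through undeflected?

qE = qvB ⇒ E = vB = (3.31×10^6)(0.0349) = 1.16×10^5 V/m.

E ≈ 1.16×10^5 V/m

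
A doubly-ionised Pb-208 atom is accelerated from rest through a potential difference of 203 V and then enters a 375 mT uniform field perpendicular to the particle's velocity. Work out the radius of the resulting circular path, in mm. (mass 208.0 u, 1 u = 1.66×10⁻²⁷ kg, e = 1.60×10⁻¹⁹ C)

r ≈ 55.8 mm

The kinetic energy gained is K = qV = (2×1.60×10^-19)(203) = 6.50×10^-17 J.
v = √(2K/m) = 1.94×10^4 m/s.
r = mv/(qB) = (3.45×10^-25)(1.94×10^4) / [(2×1.60×10^-19)(0.375)] = 0.0558 m.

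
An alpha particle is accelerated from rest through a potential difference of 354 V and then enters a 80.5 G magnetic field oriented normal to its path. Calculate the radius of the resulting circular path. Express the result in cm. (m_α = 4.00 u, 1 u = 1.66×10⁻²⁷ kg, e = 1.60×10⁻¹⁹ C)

r ≈ 47.6 cm

The kinetic energy gained is K = qV = (2×1.60×10^-19)(354) = 1.13×10^-16 J.
v = √(2K/m) = 1.85×10^5 m/s.
r = mv/(qB) = (6.64×10^-27)(1.85×10^5) / [(2×1.60×10^-19)(8.05×10^-3)] = 0.476 m.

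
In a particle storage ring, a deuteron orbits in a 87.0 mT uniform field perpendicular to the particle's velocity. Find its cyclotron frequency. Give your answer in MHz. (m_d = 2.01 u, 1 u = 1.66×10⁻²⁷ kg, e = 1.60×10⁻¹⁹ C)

f ≈ 0.664 MHz

f = qB/(2πm) = (1×1.60×10^-19)(0.0870) / [2π(3.34×10^-27)] = 6.64×10^5 Hz.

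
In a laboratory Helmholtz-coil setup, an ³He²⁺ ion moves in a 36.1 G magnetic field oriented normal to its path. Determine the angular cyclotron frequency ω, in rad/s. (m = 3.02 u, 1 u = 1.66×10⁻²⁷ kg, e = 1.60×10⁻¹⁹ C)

ω = qB/m = (2×1.60×10^-19)(3.61×10^-3) / (5.01×10^-27) = 2.30×10^5 rad/s.

ω ≈ 2.30×10^5 rad/s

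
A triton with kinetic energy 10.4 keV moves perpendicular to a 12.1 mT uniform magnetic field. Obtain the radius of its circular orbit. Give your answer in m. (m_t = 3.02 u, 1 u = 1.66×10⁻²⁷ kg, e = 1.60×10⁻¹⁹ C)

Convert the energy: K = 10.4 keV = 1.66×10^-15 J.
v = √(2K/m) = √(2·1.66×10^-15/5.01×10^-27) = 8.15×10^5 m/s.
r = mv/(qB) = (5.01×10^-27)(8.15×10^5) / [(1×1.60×10^-19)(0.0121)] = 2.11 m.

r ≈ 2.11 m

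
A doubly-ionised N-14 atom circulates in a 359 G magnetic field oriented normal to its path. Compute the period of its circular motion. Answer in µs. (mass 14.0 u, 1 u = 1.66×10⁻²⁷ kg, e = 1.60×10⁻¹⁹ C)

T ≈ 12.7 µs

The cyclotron period is independent of speed: T = 2πm/(qB).
T = 2π(2.32×10^-26) / [(2×1.60×10^-19)(0.0359)] = 1.27×10^-5 s.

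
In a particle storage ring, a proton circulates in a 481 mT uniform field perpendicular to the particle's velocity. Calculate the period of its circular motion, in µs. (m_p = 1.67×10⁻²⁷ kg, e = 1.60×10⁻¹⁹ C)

T ≈ 0.136 µs

The cyclotron period is independent of speed: T = 2πm/(qB).
T = 2π(1.67×10^-27) / [(1×1.60×10^-19)(0.481)] = 1.36×10^-7 s.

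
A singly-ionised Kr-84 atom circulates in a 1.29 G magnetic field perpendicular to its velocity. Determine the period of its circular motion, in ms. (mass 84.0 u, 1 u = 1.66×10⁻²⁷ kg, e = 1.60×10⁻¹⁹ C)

The cyclotron period is independent of speed: T = 2πm/(qB).
T = 2π(1.39×10^-25) / [(1×1.60×10^-19)(1.29×10^-4)] = 0.0424 s.

T ≈ 42.4 ms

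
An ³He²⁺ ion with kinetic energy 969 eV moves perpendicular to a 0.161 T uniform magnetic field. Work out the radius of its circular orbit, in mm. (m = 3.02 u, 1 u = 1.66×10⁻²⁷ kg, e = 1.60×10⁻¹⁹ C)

Convert the energy: K = 969 eV = 1.55×10^-16 J.
v = √(2K/m) = √(2·1.55×10^-16/5.01×10^-27) = 2.49×10^5 m/s.
r = mv/(qB) = (5.01×10^-27)(2.49×10^5) / [(2×1.60×10^-19)(0.161)] = 0.0242 m.

r ≈ 24.2 mm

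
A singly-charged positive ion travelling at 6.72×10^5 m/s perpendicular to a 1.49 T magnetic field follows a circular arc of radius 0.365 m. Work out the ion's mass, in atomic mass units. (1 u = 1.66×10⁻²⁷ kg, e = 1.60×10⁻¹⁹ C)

qvB = mv²/r ⇒ m = qBr/v.
m = (1×1.60×10^-19)(1.49)(0.365) / (6.72×10^5) = 1.29×10^-25 kg = 78.0 u.

m ≈ 78.0 u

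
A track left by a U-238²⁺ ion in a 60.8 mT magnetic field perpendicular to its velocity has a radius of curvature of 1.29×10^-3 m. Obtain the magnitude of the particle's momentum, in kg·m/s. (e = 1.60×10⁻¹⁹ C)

Since qvB = mv²/r, the momentum p = mv = qBr.
p = (2×1.60×10^-19)(0.0608)(1.29×10^-3) = 2.51×10^-23 kg·m/s.

p ≈ 2.51×10^-23 kg·m/s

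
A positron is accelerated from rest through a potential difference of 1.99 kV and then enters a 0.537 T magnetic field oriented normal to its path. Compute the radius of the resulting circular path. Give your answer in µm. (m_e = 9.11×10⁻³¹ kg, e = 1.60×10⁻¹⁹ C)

The kinetic energy gained is K = qV = (1×1.60×10^-19)(1990) = 3.18×10^-16 J.
v = √(2K/m) = 2.64×10^7 m/s.
r = mv/(qB) = (9.11×10^-31)(2.64×10^7) / [(1×1.60×10^-19)(0.537)] = 2.80×10^-4 m.

r ≈ 280 µm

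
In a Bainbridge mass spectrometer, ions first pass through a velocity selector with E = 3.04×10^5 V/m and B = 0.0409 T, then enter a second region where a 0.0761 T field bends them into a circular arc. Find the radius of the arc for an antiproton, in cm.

r ≈ 102 cm

The selector passes v = E/B = 3.04×10^5/0.0409 = 7.43×10^6 m/s.
In the deflection region, r = mv/(qB₂) = (1.67×10^-27)(7.43×10^6) / [(1×1.60×10^-19)(0.0761)] = 1.02 m.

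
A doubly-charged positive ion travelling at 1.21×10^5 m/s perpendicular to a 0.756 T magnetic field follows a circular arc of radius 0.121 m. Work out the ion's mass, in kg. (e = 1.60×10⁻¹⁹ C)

m ≈ 2.42×10^-25 kg

qvB = mv²/r ⇒ m = qBr/v.
m = (2×1.60×10^-19)(0.756)(0.121) / (1.21×10^5) = 2.42×10^-25 kg.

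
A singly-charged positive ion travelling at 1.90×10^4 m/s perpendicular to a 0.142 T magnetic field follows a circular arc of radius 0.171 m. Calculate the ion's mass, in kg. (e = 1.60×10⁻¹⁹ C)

m ≈ 2.04×10^-25 kg

qvB = mv²/r ⇒ m = qBr/v.
m = (1×1.60×10^-19)(0.142)(0.171) / (1.90×10^4) = 2.04×10^-25 kg.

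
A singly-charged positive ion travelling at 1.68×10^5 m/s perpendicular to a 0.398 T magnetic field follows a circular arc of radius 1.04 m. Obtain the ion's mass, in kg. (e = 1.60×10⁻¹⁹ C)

m ≈ 3.94×10^-25 kg

qvB = mv²/r ⇒ m = qBr/v.
m = (1×1.60×10^-19)(0.398)(1.04) / (1.68×10^5) = 3.94×10^-25 kg.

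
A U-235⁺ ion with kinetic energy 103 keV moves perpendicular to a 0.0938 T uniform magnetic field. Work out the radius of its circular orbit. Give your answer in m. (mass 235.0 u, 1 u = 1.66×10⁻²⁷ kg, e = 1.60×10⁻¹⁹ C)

r ≈ 7.56 m

Convert the energy: K = 103 keV = 1.65×10^-14 J.
v = √(2K/m) = √(2·1.65×10^-14/3.90×10^-25) = 2.91×10^5 m/s.
r = mv/(qB) = (3.90×10^-25)(2.91×10^5) / [(1×1.60×10^-19)(0.0938)] = 7.56 m.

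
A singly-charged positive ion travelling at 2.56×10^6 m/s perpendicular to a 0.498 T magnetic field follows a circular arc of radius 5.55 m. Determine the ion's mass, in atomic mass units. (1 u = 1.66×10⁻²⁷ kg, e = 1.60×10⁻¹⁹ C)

qvB = mv²/r ⇒ m = qBr/v.
m = (1×1.60×10^-19)(0.498)(5.55) / (2.56×10^6) = 1.73×10^-25 kg = 104 u.

m ≈ 104 u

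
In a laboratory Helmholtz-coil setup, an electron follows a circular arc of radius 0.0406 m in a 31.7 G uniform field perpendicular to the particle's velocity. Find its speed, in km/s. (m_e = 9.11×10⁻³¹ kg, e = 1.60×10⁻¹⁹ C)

v ≈ 22600 km/s

From qvB = mv²/r, v = qBr/m.
v = (1×1.60×10^-19)(3.17×10^-3)(0.0406) / (9.11×10^-31) = 2.26×10^7 m/s.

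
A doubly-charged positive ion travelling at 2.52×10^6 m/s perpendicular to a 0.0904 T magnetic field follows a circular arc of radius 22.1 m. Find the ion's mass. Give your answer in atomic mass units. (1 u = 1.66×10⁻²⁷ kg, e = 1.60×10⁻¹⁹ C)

m ≈ 153 u

qvB = mv²/r ⇒ m = qBr/v.
m = (2×1.60×10^-19)(0.0904)(22.1) / (2.52×10^6) = 2.54×10^-25 kg = 153 u.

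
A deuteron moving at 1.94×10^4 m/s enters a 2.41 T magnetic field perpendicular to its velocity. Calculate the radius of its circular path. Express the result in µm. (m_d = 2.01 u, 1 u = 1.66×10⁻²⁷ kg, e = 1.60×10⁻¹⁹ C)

The magnetic force provides the centripetal force: qvB = mv²/r, so r = mv/(qB).
r = (3.34×10^-27 kg)(1.94×10^4 m/s) / [(1×1.60×10^-19 C)(2.41 T)] = 1.68×10^-4 m.

r ≈ 168 µm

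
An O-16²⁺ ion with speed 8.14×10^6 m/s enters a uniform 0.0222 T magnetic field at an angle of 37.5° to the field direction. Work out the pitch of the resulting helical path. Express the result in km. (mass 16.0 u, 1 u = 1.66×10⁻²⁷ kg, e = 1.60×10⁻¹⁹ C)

pitch ≈ 0.152 km

The velocity component along B is v∥ = v cos37.5° = 6.46×10^6 m/s.
The cyclotron period T = 2πm/(qB) = 2.35×10^-5 s is set by m, q, B alone.
Pitch = v∥·T = (6.46×10^6)(2.35×10^-5) = 152 m.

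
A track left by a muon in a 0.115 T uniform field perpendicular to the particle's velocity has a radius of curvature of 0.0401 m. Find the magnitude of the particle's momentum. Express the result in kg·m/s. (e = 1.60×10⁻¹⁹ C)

Since qvB = mv²/r, the momentum p = mv = qBr.
p = (1×1.60×10^-19)(0.115)(0.0401) = 7.38×10^-22 kg·m/s.

p ≈ 7.38×10^-22 kg·m/s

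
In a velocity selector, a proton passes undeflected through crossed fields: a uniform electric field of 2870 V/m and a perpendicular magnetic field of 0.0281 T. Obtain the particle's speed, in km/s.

For zero net force, qE = qvB, so v = E/B.
v = (2870) / (0.0281) = 1.02×10^5 m/s.

v ≈ 102 km/s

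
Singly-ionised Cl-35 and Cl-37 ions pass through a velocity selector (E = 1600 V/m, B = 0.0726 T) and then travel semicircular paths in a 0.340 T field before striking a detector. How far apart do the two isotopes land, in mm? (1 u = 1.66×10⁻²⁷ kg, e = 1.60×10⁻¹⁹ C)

Both emerge at v = E/B₁ = 2.20×10^4 m/s.
r = mv/(qB₂), so r₁ = 0.02354 m and r₂ = 0.02488 m, giving Δr = 1.35×10^-3 m.
After a semicircle each ion lands a diameter 2r from the entry slit, so the separation is 2Δr = 2.69×10^-3 m.

Δd ≈ 2.69 mm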